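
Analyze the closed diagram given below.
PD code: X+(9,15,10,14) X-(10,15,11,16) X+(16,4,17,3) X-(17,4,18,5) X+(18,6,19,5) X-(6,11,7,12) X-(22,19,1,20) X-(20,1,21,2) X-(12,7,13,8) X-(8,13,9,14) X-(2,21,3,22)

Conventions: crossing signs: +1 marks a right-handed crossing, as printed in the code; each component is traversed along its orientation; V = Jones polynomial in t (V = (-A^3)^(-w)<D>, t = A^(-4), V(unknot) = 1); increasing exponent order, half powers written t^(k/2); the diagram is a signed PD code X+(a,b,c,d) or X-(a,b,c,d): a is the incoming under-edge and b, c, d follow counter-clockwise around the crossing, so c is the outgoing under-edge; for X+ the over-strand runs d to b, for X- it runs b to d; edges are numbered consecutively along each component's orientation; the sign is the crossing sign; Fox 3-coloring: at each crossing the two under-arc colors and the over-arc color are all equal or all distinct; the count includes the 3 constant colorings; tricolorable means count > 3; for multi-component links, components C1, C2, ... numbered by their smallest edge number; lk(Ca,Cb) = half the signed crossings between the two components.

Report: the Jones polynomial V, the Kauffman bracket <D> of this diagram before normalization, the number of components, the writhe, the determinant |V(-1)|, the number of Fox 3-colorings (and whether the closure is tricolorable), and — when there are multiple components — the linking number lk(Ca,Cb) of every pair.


V = t^-8 - 2t^-7 + t^-6 - 2t^-5 + 2t^-4 + t^-2
<D> = -A^-7 - 2A + 2A^5 - A^9 + 2A^13 - A^17 (w = -5)
1 component over 11 crossings, w = -5
27 Fox colorings among 3^11, |V(-1)| = 9: tricolorable
why: w = -5 shifts under R1 moves; the (-A^3)^(5) factor cancels that in V


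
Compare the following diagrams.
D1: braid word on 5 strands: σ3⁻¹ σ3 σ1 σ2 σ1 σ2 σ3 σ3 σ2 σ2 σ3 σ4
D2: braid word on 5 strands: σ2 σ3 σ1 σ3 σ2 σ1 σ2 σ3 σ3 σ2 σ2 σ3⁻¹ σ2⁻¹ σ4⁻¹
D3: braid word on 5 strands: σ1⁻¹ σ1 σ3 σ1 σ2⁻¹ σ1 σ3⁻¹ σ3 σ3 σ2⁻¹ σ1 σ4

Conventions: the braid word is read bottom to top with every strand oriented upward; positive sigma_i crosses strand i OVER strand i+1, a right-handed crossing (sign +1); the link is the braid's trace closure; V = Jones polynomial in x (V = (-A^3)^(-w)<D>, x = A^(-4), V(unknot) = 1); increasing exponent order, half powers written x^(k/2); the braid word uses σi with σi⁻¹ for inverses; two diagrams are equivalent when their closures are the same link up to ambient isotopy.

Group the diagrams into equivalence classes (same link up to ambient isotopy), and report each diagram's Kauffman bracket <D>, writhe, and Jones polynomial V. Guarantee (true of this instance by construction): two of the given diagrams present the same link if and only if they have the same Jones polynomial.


classes: {D1, D2} | {D3}
V(D1) = x^3 + x^5 - x^8  [12 crossings, <D> = -A^-2 + A^10 + A^18, w = +10]
D2 (bracket -A^-8 + A^4 + A^12; 14 crossings at w = +8): V = x^3 + x^5 - x^8
V(D3) = x^-1 - 2 + 3x - 3x^2 + 4x^3 - 3x^4 + 2x^5 - x^6  (w +4, c 12, <D> = -A^-12 + 2A^-8 - 3A^-4 + 4 - 3A^4 + 3A^8 - 2A^12 + A^16)
insight: comparing 3 Jones polynomials yields 2 groups


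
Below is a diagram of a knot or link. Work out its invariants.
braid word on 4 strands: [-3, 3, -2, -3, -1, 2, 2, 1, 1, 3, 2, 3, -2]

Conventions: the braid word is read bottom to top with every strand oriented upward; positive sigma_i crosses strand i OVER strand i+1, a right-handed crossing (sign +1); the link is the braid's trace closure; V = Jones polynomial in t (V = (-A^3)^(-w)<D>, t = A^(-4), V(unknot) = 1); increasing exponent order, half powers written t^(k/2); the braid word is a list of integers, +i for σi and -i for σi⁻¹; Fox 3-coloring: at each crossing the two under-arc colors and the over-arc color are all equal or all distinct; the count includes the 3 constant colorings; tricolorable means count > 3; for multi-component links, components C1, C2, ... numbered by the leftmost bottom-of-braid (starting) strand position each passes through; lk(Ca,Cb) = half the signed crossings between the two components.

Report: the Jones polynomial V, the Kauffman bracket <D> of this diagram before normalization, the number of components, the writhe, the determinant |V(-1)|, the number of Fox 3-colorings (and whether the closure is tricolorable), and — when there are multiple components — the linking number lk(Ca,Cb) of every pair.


V = t - t^2 + 2t^3 - t^4 + t^5 - t^6
<D> = A^-15 - A^-11 + A^-7 - 2A^-3 + A - A^5 (w = +3)
1 component over 13 crossings, w = +3
3 Fox colorings among 3^13, |V(-1)| = 7: not tricolorable
why: free reduction leaves σ2⁻¹ σ3⁻¹ σ1⁻¹ σ2 σ2 σ1 σ1 σ3 σ2 σ3 σ2⁻¹ of the original 13 letters


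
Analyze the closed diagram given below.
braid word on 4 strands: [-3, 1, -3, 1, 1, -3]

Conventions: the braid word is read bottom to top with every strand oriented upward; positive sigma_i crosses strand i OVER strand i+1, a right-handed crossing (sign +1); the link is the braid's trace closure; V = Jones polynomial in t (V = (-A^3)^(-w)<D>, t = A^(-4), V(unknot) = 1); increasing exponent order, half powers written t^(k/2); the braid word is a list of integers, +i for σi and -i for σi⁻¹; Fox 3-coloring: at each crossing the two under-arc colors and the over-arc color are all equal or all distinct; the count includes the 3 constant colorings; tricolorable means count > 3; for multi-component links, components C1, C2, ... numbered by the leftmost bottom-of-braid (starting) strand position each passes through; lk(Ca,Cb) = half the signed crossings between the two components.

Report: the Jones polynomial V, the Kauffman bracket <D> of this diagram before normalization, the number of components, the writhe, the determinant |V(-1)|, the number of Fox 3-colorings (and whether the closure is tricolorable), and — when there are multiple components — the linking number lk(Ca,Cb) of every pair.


V(t) = t^(-7/2) - 2t^(-1/2) - 2t^(1/2) + t^(7/2)
bracket: A^-14 - 2A^-2 - 2A^2 + A^14, w = 0
2 components, writhe 0, over 6 crossings
lk(C1,C2) = 0
det 0, colorings 81 of 3^6 — tricolorable
observation: all 2 components of this link are unlinked algebraically


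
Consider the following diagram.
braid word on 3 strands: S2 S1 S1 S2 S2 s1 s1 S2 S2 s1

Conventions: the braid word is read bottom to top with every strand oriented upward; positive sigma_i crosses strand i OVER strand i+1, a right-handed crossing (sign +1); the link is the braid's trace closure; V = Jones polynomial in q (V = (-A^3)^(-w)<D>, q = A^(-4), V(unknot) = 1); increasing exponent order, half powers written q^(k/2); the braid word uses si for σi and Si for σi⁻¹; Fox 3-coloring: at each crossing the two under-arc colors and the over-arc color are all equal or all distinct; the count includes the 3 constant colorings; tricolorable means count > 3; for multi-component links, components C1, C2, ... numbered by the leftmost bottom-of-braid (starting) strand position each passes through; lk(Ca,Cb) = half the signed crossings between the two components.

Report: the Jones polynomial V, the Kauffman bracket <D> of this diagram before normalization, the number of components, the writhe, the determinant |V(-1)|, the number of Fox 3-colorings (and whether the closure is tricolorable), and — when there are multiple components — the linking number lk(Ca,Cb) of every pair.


V(q) = -q^-8 + 2q^-7 - 4q^-6 + 5q^-5 - 5q^-4 + 6q^-3 - 4q^-2 + 3q^-1 - 1
bracket: -A^-12 + 3A^-8 - 4A^-4 + 6 - 5A^4 + 5A^8 - 4A^12 + 2A^16 - A^20, w = -4
1 component, writhe -4, over 10 crossings
det 31, colorings 3 of 3^10 — not tricolorable
observation: the span of V is 8, forcing >= 8 crossings in any diagram


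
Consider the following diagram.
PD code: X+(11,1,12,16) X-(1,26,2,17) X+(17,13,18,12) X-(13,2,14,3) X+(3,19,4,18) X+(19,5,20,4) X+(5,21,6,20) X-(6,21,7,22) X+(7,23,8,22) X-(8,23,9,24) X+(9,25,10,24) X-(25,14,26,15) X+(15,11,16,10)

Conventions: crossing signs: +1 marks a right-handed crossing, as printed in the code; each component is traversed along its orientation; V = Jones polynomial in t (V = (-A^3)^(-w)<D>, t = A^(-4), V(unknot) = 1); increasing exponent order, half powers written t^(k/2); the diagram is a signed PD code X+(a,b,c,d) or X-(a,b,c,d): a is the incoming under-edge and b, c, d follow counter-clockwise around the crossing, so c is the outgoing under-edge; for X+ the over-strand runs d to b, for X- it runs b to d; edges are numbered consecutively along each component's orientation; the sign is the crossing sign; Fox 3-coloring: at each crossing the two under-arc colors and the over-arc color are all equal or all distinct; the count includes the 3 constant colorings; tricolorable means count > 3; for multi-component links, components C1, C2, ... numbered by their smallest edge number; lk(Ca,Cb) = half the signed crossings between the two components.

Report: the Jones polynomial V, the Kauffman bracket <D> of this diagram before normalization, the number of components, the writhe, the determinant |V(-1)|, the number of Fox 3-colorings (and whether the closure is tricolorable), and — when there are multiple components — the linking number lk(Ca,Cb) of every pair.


V(t) = t^(-3/2) - 3t^(-1/2) + 4t^(1/2) - 7t^(3/2) + 7t^(5/2) - 8t^(7/2) + 7t^(9/2) - 5t^(11/2) + 3t^(13/2) - t^(15/2)
bracket: A^-21 - 3A^-17 + 5A^-13 - 7A^-9 + 8A^-5 - 7A^-1 + 7A^3 - 4A^7 + 3A^11 - A^15, w = +3
2 components, writhe +3, over 13 crossings
lk(C1,C2) = +1
det 46, colorings 3 of 3^13 — not tricolorable
observation: the 1 component pair carries total linking +1


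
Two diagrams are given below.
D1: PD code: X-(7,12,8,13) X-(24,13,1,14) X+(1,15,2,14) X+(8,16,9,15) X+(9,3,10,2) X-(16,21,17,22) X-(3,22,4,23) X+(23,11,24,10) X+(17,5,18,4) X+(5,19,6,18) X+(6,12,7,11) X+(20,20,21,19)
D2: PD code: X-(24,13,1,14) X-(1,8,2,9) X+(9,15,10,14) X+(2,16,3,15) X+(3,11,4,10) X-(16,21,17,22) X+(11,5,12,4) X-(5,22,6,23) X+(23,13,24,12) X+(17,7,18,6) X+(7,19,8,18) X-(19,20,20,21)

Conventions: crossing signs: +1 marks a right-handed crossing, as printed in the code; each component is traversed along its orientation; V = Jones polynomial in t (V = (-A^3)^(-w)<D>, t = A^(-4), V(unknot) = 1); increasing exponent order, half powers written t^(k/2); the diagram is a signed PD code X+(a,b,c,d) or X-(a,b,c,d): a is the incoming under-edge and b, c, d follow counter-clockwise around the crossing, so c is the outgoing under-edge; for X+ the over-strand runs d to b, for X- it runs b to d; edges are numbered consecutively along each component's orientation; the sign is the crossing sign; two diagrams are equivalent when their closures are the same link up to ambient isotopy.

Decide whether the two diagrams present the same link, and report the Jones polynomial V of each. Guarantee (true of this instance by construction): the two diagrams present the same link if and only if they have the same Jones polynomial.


equivalent: yes
V(D1) = t + t^3 - t^4  (w +4, c 12, <D> = -A^-4 + 1 + A^8)
V(D2) = t + t^3 - t^4  (w +2, c 12, <D> = -A^-10 + A^-6 + A^2)
why: from 12 to 12 crossings by R-moves: one link, two diagrams


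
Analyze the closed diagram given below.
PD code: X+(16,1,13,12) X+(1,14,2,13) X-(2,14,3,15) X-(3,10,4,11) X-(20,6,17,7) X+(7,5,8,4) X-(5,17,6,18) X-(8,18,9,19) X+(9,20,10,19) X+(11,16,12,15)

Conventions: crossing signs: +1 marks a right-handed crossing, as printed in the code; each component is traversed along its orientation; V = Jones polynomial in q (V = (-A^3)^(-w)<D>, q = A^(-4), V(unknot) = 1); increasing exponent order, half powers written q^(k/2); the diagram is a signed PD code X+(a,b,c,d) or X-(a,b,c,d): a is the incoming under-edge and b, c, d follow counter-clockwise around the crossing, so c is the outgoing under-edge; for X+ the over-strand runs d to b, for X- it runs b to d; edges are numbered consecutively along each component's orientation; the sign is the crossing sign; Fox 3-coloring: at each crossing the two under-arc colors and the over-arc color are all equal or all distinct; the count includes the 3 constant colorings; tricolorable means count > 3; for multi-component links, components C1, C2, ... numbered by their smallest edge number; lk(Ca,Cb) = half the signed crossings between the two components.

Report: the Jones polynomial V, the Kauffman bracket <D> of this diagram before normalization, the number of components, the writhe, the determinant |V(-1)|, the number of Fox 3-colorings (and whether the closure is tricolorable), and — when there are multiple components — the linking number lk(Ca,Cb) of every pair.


V(q) = q^-2 + 2 + q^2
bracket: A^-8 + 2 + A^8, w = 0
3 components, writhe 0, over 10 crossings
lk(C1,C2) = +1
linking number lk(C1,C3) = -1
lk(C2,C3): 0
det 4, colorings 3 of 3^10 — not tricolorable
observation: the 3 component pairs carry total linking 0


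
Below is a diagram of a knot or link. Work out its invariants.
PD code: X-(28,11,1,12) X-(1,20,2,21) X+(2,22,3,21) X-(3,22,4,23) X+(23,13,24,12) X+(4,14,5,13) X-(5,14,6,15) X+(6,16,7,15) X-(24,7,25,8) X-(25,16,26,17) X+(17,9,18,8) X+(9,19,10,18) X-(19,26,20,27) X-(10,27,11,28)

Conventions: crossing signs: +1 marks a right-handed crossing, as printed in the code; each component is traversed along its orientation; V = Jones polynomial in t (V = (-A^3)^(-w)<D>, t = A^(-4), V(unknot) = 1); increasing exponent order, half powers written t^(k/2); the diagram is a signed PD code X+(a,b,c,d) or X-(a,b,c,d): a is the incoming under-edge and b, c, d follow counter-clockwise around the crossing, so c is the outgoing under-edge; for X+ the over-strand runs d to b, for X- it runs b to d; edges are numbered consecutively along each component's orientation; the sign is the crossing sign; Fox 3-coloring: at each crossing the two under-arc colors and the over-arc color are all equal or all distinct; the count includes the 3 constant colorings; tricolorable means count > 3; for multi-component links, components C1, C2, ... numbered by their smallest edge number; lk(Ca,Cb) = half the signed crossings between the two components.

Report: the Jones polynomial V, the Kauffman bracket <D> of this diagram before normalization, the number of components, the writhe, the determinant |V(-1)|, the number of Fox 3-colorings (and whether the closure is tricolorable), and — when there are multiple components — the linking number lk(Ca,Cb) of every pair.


Jones polynomial: V(t) = -t^-5 + t^-4 - t^-3 + 2t^-2 - t^-1 + 2 - t
<D> = -A^-10 + 2A^-6 - A^-2 + 2A^2 - A^6 + A^10 - A^14; writhe -2
components 1, writhe -2 (14 crossings)
3-colorings: 9 of 3^14, det 9 — tricolorable
note: det 9 = |V(-1)|; divisible by 3, so tricolorable


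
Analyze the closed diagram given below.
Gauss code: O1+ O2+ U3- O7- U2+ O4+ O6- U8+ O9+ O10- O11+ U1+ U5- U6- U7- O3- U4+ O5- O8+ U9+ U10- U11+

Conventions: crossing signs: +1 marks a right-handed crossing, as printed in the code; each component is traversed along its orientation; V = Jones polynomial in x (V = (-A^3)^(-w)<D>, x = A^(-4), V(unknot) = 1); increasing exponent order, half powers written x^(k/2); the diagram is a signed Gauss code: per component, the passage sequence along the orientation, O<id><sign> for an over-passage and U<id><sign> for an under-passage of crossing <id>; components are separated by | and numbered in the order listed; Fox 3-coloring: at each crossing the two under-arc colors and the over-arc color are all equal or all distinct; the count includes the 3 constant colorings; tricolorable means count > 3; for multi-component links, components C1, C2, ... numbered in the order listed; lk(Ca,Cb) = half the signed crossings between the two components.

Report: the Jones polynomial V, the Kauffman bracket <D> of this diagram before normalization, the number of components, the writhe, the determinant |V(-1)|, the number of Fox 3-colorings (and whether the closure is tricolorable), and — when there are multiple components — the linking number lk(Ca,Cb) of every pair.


V(x) = x^-1 - 1 + 2x - 2x^2 + 2x^3 - 2x^4 + x^5
bracket: -A^-17 + 2A^-13 - 2A^-9 + 2A^-5 - 2A^-1 + A^3 - A^7, w = +1
1 component, writhe +1, over 11 crossings
det 11, colorings 3 of 3^11 — not tricolorable
observation: the span of V is 6, forcing >= 6 crossings in any diagram


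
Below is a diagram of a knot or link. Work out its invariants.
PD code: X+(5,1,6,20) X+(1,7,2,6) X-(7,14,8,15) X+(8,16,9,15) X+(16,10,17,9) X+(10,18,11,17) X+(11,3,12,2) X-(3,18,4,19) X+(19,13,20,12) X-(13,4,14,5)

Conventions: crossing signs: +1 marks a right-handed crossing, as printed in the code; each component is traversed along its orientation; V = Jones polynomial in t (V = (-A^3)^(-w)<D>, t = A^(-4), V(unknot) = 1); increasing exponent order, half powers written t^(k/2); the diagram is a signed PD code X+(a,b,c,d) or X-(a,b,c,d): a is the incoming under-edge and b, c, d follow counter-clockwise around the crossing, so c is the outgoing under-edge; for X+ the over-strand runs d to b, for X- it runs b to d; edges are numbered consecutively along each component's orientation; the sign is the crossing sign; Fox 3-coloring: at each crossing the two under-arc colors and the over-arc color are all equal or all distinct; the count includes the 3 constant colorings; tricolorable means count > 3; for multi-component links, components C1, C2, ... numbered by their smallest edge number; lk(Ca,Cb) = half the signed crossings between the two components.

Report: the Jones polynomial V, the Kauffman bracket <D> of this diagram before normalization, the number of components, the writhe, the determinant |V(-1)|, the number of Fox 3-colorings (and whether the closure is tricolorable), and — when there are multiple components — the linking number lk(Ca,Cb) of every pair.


V(t) = 2t - 2t^2 + 3t^3 - 3t^4 + 2t^5 - 2t^6 + t^7
bracket: A^-16 - 2A^-12 + 2A^-8 - 3A^-4 + 3 - 2A^4 + 2A^8, w = +4
1 component, writhe +4, over 10 crossings
det 15, colorings 9 of 3^10 — tricolorable
observation: w = +4 (over 10 crossings) is diagram-only; (-A^3)^(-4) removes it from V


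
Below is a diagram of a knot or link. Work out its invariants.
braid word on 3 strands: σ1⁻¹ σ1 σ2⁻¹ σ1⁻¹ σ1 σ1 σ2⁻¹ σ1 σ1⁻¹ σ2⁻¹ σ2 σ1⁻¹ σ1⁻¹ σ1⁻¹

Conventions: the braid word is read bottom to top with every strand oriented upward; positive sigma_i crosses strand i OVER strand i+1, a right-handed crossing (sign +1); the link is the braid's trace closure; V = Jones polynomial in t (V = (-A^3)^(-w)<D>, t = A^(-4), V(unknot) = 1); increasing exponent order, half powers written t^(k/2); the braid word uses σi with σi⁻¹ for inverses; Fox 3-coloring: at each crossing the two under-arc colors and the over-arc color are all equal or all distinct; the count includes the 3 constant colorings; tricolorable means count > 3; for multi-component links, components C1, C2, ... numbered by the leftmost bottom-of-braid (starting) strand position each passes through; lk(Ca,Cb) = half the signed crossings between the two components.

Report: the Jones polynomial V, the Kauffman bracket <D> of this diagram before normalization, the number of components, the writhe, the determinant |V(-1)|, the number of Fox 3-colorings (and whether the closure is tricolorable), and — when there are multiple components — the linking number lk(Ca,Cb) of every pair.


V(t) = -t^-6 + t^-5 - t^-4 + 2t^-3 - t^-2 + t^-1
bracket: A^-8 - A^-4 + 2 - A^4 + A^8 - A^12, w = -4
1 component, writhe -4, over 14 crossings
det 7, colorings 3 of 3^14 — not tricolorable
observation: |V(-1)| = 7: so not tricolorable, since 3 does not divide 7


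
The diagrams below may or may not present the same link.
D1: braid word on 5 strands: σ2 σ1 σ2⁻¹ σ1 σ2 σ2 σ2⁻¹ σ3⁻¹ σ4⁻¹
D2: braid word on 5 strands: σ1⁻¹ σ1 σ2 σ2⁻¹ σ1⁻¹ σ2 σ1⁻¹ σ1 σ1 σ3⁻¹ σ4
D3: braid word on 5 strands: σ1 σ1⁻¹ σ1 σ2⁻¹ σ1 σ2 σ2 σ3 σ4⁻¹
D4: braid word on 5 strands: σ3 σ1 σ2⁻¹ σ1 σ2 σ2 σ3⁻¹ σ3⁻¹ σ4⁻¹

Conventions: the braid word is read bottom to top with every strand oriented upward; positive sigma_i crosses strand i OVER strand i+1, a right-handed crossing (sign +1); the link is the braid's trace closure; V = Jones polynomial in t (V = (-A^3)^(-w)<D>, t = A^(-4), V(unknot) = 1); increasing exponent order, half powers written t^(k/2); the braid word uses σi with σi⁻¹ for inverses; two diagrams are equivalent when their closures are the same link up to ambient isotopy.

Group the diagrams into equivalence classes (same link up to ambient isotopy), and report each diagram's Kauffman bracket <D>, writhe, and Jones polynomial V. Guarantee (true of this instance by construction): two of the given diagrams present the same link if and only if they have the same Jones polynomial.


equivalence classes: {D1, D3, D4} | {D2}
D1 (bracket A^-15 + A^-7 - A^-3 + A; 9 crossings at w = +1): V = -t^(1/2) + t^(3/2) - t^(5/2) - t^(9/2)
V(D2) = -t^(-1/2) - t^(1/2)  (w +1, c 11, <D> = A + A^5)
V(D3) = -t^(1/2) + t^(3/2) - t^(5/2) - t^(9/2)  (w +3, c 9, <D> = A^-9 + A^-1 - A^3 + A^7)
D4 (bracket A^-15 + A^-7 - A^-3 + A; 9 crossings at w = +1): V = -t^(1/2) + t^(3/2) - t^(5/2) - t^(9/2)
observation: 2 values of V(t) split the 4 diagrams


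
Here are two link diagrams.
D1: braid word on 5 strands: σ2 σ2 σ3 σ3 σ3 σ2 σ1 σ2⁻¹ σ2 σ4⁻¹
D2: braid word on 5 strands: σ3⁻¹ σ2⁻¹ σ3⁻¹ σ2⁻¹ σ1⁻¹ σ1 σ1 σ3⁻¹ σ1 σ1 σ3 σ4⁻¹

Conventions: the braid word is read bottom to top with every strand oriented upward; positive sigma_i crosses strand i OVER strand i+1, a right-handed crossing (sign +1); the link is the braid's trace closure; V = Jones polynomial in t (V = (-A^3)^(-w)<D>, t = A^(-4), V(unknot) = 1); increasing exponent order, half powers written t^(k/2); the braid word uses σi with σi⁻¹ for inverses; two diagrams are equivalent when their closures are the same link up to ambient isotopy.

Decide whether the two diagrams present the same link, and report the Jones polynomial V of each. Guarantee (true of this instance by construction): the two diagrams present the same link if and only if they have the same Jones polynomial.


equivalent: no
D1 (bracket A^-14 - 2A^-10 + A^-6 - 2A^-2 + 2A^2 + A^10; 10 crossings at w = +6): V = t^2 + 2t^4 - 2t^5 + t^6 - 2t^7 + t^8
V(D2) = -t^-3 + t^-2 - t^-1 + 3 - t + t^2 - t^3  [12 crossings, <D> = -A^-18 + A^-14 - A^-10 + 3A^-6 - A^-2 + A^2 - A^6, w = -2]
observation: 2 classes among 2 diagrams; unequal V(t) rules out equality


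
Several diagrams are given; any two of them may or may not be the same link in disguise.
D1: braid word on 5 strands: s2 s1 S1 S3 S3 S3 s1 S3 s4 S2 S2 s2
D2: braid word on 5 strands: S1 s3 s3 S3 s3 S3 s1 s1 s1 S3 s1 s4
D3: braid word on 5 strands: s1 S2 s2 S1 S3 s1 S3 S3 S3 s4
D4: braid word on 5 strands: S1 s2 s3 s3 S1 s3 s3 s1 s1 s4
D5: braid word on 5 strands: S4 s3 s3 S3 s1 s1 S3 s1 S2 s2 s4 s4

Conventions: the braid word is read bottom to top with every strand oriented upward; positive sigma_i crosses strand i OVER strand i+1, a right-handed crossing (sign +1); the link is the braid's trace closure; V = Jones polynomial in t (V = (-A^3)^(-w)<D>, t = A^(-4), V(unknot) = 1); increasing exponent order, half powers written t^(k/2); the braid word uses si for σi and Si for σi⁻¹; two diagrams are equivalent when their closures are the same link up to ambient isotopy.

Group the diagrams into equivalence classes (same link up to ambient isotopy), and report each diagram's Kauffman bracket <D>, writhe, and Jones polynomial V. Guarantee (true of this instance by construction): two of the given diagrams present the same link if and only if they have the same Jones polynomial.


grouping into links: {D1, D3} | {D2, D5} | {D4}
V(D1) = t^-6 + t^-3 + t^-2 + t^-1  (w -2, c 12, <D> = A^-2 + A^2 + A^6 + A^18)
V(D2) = 1 + 2t + 2t^2 + t^3 - t^4 - t^5  [12 crossings, <D> = -A^-8 - A^-4 + 1 + 2A^4 + 2A^8 + A^12, w = +4]
V(D3) = t^-6 + t^-3 + t^-2 + t^-1  [10 crossings, <D> = A^-2 + A^2 + A^6 + A^18, w = -2]
V(D4) = t + t^2 + t^3 + t^6  [10 crossings, <D> = A^-6 + A^6 + A^10 + A^14, w = +6]
V(D5) = 1 + 2t + 2t^2 + t^3 - t^4 - t^5  [12 crossings, <D> = -A^-8 - A^-4 + 1 + 2A^4 + 2A^8 + A^12, w = +4]
key observation: comparing 5 Jones polynomials yields 3 groups


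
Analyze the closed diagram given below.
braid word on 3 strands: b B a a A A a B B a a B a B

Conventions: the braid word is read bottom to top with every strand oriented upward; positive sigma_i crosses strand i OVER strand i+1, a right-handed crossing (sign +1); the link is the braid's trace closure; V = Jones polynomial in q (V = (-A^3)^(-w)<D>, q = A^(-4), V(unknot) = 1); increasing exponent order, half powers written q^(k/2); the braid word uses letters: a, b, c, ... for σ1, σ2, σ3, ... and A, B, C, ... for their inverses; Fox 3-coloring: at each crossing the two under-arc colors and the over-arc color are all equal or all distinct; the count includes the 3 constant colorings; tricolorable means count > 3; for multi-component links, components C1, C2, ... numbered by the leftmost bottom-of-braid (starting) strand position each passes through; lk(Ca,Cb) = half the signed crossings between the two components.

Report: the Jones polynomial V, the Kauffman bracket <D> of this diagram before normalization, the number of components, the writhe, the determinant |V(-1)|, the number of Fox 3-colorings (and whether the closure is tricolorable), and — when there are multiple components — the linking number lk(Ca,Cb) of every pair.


Jones polynomial: V(q) = q^-4 - 3q^-3 + 5q^-2 - 6q^-1 + 7 - 6q + 5q^2 - 3q^3 + q^4
<D> = A^-16 - 3A^-12 + 5A^-8 - 6A^-4 + 7 - 6A^4 + 5A^8 - 3A^12 + A^16; writhe 0
components 1, writhe 0 (14 crossings)
3-colorings: 3 of 3^14, det 37 — not tricolorable
note: w = 0 shifts under R1 moves; the (-A^3)^(0) factor cancels that in V


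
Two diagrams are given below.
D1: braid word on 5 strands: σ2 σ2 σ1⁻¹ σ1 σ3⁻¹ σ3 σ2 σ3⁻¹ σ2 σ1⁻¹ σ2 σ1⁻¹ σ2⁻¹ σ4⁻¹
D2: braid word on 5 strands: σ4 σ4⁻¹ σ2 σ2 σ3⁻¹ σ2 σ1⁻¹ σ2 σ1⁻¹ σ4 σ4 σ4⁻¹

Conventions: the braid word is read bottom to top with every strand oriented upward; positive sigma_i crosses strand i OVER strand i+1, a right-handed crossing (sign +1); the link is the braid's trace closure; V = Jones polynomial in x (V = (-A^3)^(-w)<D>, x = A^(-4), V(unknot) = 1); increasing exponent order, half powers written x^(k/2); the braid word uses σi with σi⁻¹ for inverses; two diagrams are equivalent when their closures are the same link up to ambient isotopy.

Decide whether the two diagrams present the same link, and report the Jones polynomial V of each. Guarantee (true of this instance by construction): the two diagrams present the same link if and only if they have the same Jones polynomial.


equivalent: yes
V(D1) = x^-1 - 1 + 2x - 2x^2 + 2x^3 - 2x^4 + x^5  (w 0, c 14, <D> = A^-20 - 2A^-16 + 2A^-12 - 2A^-8 + 2A^-4 - 1 + A^4)
D2 (bracket A^-14 - 2A^-10 + 2A^-6 - 2A^-2 + 2A^2 - A^6 + A^10; 12 crossings at w = +2): V = x^-1 - 1 + 2x - 2x^2 + 2x^3 - 2x^4 + x^5
why: one V(x) for all 2 diagrams — one class (guaranteed)


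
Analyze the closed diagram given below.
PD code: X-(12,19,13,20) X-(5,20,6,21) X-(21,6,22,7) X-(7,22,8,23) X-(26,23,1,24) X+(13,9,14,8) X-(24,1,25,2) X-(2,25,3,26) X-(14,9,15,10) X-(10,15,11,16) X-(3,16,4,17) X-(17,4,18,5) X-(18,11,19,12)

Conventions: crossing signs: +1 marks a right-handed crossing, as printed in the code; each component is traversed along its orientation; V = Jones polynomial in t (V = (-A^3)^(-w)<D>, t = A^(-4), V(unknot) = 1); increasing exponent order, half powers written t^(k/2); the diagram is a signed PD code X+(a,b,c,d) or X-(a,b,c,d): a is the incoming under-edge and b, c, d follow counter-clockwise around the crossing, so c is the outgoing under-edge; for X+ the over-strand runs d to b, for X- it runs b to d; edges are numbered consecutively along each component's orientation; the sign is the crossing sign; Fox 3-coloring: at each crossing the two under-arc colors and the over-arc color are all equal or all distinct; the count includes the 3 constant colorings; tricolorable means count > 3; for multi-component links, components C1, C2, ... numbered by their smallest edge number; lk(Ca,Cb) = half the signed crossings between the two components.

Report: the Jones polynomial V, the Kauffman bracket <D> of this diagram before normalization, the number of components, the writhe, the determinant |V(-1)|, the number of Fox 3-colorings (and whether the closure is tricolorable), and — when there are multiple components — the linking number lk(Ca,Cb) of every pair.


Jones polynomial: V(t) = t^-12 - t^-11 - 2t^-9 + t^-8 - t^-7 + 2t^-6 + t^-4
<D> = -A^-17 - 2A^-9 + A^-5 - A^-1 + 2A^3 + A^11 - A^15; writhe -11
components 1, writhe -11 (13 crossings)
3-colorings: 27 of 3^13, det 9 — tricolorable
note: det 9 = |V(-1)|; divisible by 3, so tricolorable


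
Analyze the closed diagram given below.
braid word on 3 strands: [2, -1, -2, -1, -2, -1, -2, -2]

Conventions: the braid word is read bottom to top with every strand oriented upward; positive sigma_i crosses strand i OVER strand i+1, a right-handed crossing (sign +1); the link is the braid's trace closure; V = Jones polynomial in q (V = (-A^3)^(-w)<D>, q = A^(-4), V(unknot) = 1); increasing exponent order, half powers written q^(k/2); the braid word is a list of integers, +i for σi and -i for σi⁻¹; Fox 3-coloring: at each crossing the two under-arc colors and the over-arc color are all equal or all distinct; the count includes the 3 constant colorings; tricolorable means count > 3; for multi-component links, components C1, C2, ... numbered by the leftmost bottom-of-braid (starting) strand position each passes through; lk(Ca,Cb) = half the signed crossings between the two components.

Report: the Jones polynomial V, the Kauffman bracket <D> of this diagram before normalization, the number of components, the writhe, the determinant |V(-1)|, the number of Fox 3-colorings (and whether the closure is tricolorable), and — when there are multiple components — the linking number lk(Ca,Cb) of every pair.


V = 2q^-6 + q^-4 + q^-2
<D> = A^-10 + A^-2 + 2A^6 (w = -6)
3 components over 8 crossings, w = -6
lk(C1,C2): -1
lk(C1,C3) = -1
linking number lk(C2,C3) = -1
3 Fox colorings among 3^8, |V(-1)| = 4: not tricolorable
why: w = -6 shifts under R1 moves; the (-A^3)^(6) factor cancels that in V


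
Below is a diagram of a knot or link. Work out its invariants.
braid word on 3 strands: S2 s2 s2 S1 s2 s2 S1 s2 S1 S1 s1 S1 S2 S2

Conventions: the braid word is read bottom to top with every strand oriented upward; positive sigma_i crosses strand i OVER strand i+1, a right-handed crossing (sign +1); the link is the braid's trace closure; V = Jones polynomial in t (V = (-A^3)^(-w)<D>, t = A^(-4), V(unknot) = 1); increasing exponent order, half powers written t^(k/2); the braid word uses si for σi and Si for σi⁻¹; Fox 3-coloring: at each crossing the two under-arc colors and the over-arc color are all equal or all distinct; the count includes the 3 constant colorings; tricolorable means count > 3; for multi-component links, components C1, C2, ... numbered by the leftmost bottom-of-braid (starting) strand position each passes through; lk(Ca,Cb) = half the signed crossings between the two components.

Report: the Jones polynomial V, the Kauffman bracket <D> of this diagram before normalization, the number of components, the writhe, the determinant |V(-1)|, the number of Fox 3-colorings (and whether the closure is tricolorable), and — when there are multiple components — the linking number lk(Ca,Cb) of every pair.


V = t^-3 + t^-2 + t^-1 + 1
<D> = A^-6 + A^-2 + A^2 + A^6 (w = -2)
3 components over 14 crossings, w = -2
lk(C1,C2): 0
lk(C1,C3) = -1
linking number lk(C2,C3) = 0
9 Fox colorings among 3^14, |V(-1)| = 0: tricolorable
why: w = -2 shifts under R1 moves; the (-A^3)^(2) factor cancels that in V


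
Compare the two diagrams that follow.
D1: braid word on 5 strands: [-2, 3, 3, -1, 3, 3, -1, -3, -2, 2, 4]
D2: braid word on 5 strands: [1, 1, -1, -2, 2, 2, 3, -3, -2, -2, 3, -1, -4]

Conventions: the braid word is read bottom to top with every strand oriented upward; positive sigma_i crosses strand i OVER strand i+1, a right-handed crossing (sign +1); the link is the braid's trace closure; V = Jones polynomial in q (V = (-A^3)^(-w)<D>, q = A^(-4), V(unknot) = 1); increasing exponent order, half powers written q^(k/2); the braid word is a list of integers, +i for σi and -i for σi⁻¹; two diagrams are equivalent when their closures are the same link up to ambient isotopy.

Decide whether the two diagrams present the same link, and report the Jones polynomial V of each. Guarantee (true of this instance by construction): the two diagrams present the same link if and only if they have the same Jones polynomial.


equivalent: no
V(D1) = -q^(-3/2) - 2q^(1/2) + q^(3/2) - q^(5/2) + q^(7/2)  (w +1, c 11, <D> = -A^-11 + A^-7 - A^-3 + 2A + A^9)
V(D2) = -q^(-1/2) - q^(1/2)  [13 crossings, <D> = A^-5 + A^-1, w = -1]
key observation: V(q) takes 2 values over 2 diagrams, fixing the grouping


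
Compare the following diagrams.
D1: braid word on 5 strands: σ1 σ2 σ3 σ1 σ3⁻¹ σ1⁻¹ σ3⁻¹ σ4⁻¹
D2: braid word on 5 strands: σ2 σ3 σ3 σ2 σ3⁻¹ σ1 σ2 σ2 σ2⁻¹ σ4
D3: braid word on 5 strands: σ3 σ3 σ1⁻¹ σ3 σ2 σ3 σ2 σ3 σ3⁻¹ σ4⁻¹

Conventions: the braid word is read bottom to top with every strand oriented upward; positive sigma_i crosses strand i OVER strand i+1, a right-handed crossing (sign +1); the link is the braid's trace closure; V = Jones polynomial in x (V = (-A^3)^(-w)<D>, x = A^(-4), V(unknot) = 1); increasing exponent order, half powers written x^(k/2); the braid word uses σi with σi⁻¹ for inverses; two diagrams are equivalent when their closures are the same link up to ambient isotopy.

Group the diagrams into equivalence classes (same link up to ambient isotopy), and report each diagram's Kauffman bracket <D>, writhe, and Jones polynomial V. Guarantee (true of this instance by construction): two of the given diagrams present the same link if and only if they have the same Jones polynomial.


classes: {D1} | {D2} | {D3}
V(D1) = 1  [8 crossings, <D> = 1, w = 0]
D2 (bracket -A^-6 + A^-2 - A^2 + 2A^6 - A^10 + A^14; 10 crossings at w = +6): V = x - x^2 + 2x^3 - x^4 + x^5 - x^6
V(D3) = x^2 + x^4 - x^5 + x^6 - x^7  [10 crossings, <D> = -A^-16 + A^-12 - A^-8 + A^-4 + A^4, w = +4]
note: 3 values of V(x) split the 3 diagrams


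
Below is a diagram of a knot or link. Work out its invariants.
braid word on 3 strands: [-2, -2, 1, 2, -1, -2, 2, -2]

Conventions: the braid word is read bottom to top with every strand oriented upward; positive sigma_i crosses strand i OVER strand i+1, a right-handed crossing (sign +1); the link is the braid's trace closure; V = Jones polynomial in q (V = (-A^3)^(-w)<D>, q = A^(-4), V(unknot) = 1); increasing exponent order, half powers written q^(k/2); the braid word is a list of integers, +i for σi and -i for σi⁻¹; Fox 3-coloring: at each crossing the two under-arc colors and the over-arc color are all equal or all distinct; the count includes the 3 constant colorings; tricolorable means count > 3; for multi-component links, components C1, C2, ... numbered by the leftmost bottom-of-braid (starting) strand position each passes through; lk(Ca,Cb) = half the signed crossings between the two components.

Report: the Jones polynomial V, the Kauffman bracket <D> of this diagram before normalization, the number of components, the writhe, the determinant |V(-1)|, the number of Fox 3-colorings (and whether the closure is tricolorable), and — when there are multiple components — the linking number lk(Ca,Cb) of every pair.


V = -q^-4 + q^-3 + q^-1
<D> = A^-2 + A^6 - A^10 (w = -2)
1 component over 8 crossings, w = -2
9 Fox colorings among 3^8, |V(-1)| = 3: tricolorable
why: the span of V is 3, forcing >= 3 crossings in any diagram


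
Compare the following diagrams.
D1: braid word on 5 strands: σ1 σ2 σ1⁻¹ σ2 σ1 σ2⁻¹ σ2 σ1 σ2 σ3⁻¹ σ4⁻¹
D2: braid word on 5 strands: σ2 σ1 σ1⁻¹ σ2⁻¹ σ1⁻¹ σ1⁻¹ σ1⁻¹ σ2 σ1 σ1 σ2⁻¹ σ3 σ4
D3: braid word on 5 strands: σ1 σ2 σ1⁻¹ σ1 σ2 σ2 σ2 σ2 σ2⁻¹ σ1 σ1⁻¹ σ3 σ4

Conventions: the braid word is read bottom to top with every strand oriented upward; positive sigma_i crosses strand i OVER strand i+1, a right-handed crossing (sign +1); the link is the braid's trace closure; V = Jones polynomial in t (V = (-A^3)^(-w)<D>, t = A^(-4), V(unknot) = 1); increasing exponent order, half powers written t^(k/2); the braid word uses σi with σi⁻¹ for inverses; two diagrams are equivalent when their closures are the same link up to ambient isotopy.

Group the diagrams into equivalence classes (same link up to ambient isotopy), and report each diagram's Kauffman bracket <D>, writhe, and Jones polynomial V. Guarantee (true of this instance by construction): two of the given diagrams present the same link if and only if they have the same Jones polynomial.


grouping into links: {D1} | {D2} | {D3}
V(D1) = -t^(3/2) - 2t^(7/2) + t^(9/2) - t^(11/2) + t^(13/2)  (w +3, c 11, <D> = -A^-17 + A^-13 - A^-9 + 2A^-5 + A^3)
V(D2) = t^(-7/2) - t^(-5/2) + t^(-3/2) - 2t^(-1/2) - t^(3/2)  (w +1, c 13, <D> = A^-3 + 2A^5 - A^9 + A^13 - A^17)
V(D3) = -t^(3/2) - t^(7/2) + t^(9/2) - t^(11/2)  (w +7, c 13, <D> = A^-1 - A^3 + A^7 + A^15)
key observation: comparing 3 Jones polynomials yields 3 groups


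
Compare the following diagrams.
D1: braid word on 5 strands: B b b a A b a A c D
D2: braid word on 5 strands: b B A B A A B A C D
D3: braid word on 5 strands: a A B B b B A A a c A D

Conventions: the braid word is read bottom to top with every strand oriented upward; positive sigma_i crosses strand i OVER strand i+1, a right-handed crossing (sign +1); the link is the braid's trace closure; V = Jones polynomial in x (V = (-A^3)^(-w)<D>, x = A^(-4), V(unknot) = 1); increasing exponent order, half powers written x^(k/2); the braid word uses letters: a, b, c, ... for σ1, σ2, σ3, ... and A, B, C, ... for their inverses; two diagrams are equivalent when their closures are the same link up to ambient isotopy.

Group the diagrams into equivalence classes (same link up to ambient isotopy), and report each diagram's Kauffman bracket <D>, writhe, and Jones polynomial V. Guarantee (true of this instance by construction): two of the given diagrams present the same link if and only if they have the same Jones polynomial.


classes: {D1} | {D2} | {D3}
V(D1) = 1 + x + x^2 + x^3  [10 crossings, <D> = A^-6 + A^-2 + A^2 + A^6, w = +2]
V(D2) = 2x^-6 + x^-4 + x^-2  (w -8, c 10, <D> = A^-16 + A^-8 + 2)
V(D3) = x^-5 + 2x^-3 + x^-1  (w -4, c 12, <D> = A^-8 + 2 + A^8)
insight: 3 values of V(x) split the 3 diagrams


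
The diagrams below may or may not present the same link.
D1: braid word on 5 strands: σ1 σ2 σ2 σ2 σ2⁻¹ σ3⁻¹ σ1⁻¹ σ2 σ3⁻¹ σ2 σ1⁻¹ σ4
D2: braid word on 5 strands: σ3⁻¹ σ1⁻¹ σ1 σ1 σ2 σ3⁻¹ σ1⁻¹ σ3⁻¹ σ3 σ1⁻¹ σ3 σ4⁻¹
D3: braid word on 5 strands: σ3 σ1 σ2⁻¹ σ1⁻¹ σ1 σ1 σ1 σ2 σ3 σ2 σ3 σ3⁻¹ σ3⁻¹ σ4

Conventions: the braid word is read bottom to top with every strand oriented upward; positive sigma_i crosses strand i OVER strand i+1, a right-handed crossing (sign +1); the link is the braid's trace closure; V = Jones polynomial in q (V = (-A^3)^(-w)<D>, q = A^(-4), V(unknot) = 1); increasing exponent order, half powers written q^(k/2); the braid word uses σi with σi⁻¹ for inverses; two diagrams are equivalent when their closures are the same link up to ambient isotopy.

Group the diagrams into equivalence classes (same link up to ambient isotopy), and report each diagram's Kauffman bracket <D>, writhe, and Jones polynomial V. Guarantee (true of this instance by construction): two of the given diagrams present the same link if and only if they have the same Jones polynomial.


equivalence classes: {D1} | {D2} | {D3}
D1 (bracket A^-14 - 2A^-10 + 2A^-6 - 2A^-2 + 2A^2 - A^6 + A^10; 12 crossings at w = +2): V = q^-1 - 1 + 2q - 2q^2 + 2q^3 - 2q^4 + q^5
V(D2) = 1  [12 crossings, <D> = A^-6, w = -2]
D3 (bracket -A^-6 + A^-2 - A^2 + 2A^6 - A^10 + A^14; 14 crossings at w = +6): V = q - q^2 + 2q^3 - q^4 + q^5 - q^6
key observation: 3 classes among 3 diagrams; unequal V(q) rules out equality
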